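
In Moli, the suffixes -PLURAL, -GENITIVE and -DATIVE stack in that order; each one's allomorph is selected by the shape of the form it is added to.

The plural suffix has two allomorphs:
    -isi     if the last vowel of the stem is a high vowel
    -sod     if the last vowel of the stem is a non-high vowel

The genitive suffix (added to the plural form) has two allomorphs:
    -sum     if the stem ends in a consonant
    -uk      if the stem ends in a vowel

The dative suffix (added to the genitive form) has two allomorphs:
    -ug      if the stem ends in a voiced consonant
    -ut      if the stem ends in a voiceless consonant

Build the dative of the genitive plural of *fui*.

fuiisiukut

*fui* — last vowel /i/ (a high vowel) → -isi → *fuiisi*.
The final sound of the plural form *fuiisi* is /i/, which is a vowel, so the genitive suffix is -uk, giving *fuiisiuk*.
Since the final consonant of the genitive form *fuiisiuk* is /k/ (voiceless), it takes -ut, giving *fuiisiukut*.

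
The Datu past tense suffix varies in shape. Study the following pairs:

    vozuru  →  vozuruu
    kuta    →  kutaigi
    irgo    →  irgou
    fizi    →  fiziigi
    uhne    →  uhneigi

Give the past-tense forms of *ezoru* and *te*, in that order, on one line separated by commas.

ezoruu, teigi

The suffix is conditioned by the last vowel: -u when the last vowel of the stem is a rounded vowel (*vozuru*, *irgo*); -igi when the last vowel of the stem is an unrounded vowel (*kuta*, *fizi*, *uhne*).
*ezoru*: last vowel = /u/, a rounded vowel → -u → *ezoruu*.
*te* — last vowel /e/ (an unrounded vowel) → -igi → *teigi*.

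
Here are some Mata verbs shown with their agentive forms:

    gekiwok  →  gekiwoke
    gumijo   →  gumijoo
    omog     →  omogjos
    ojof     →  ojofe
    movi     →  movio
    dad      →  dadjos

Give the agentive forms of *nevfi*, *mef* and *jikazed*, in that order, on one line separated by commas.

The suffix is conditioned by the final sound: -e when the stem ends in a voiceless consonant (*gekiwok*, *ojof*); -jos when the stem ends in a voiced consonant (*omog*, *dad*); -o when the stem ends in a vowel (*gumijo*, *movi*).
The final sound of *nevfi* is /i/, which is a vowel, so the suffix is -o, giving *nevfio*.
*mef* — final sound /f/ (a voiceless consonant) → -e → *mefe*.
The final sound of *jikazed* is /d/, which is a voiced consonant, so the suffix is -jos, giving *jikazedjos*.

nevfio, mefe, jikazedjos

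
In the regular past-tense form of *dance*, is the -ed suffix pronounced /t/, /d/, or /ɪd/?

The stem *dance* ends in a voiceless consonant other than /t/.
The -ed suffix is realized as /ɪd/ after /t, d/; as /t/ after other voiceless consonants; and as /d/ after other voiced sounds.
So -ed on *dance* is pronounced /t/.

/t/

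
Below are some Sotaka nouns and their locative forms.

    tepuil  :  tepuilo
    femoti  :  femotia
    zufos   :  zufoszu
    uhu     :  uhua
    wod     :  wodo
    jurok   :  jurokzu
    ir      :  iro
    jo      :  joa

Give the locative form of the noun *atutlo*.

The alternation tracks the final sound of the stem — -zu when the stem ends in a voiceless consonant (*zufos*, *jurok*); -o when the stem ends in a voiced consonant (*tepuil*, *wod*, *ir*); -a when the stem ends in a vowel (*femoti*, *uhu*, *jo*).
*atutlo*: final sound = /o/, a vowel → -a → *atutloa*.

atutloa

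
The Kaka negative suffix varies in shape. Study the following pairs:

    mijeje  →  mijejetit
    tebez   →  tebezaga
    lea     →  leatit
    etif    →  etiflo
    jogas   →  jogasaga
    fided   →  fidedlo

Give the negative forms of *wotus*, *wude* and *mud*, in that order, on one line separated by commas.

The suffix is conditioned by the final sound: -aga when the stem ends in a sibilant (*tebez*, *jogas*); -lo when the stem ends in a non-sibilant consonant (*etif*, *fided*); -tit when the stem ends in a vowel (*mijeje*, *lea*).
The final sound of *wotus* is /s/, which is a sibilant, so the suffix is -aga, giving *wotusaga*.
*wude* — final sound /e/ (a vowel) → -tit → *wudetit*.
*mud*: final sound = /d/, a non-sibilant consonant → -lo → *mudlo*.

wotusaga, wudetit, mudlo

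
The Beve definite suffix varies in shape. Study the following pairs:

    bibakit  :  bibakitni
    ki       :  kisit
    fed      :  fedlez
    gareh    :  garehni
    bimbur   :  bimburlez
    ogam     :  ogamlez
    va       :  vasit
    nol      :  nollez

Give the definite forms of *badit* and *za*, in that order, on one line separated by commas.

baditni, zasit

Looking at the final sound of each stem: -ni when the stem ends in a voiceless consonant (*bibakit*, *gareh*); -lez when the stem ends in a voiced consonant (*fed*, *bimbur*, *ogam*, *nol*); -sit when the stem ends in a vowel (*ki*, *va*).
Since the final sound of *badit* is /t/ (a voiceless consonant), it takes -ni, giving *baditni*.
*za* — final sound /a/ (a vowel) → -sit → *zasit*.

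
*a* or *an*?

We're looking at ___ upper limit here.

an

The indefinite article is chosen by the initial *sound* of the following word, not its spelling.
*upper* begins with the sound /ʌ/ (u pronounced /ʌ/) — a vowel sound.
So the article is *an*: We're looking at an upper limit here.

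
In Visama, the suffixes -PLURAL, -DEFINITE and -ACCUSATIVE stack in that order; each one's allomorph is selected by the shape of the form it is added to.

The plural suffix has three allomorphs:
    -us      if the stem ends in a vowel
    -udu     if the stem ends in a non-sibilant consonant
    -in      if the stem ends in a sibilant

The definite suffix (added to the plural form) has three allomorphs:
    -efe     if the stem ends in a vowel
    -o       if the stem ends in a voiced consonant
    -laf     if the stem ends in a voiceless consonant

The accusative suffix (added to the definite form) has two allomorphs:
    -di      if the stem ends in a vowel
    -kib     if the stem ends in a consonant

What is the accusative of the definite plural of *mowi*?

*mowi*: final sound = /i/, a vowel → -us → *mowius*.
Since the final sound of the plural form *mowius* is /s/ (a voiceless consonant), it takes -laf, giving *mowiuslaf*.
The final sound of the definite form *mowiuslaf* is /f/, which is a consonant, so the accusative suffix is -kib, giving *mowiuslafkib*.

mowiuslafkib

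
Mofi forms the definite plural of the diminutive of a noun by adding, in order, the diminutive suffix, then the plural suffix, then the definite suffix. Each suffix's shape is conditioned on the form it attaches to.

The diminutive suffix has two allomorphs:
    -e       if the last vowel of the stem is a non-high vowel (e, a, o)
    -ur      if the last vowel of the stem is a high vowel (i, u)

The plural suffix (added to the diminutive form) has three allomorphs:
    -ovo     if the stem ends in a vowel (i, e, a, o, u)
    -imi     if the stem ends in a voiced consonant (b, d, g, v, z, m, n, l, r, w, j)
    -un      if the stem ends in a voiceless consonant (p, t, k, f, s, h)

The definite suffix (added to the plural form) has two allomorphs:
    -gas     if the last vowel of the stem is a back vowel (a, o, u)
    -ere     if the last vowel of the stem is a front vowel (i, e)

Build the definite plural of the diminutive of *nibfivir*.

*nibfivir*: last vowel = /i/, a high vowel → -ur → *nibfivirur*.
The diminutive form *nibfivirur*: final sound = /r/, a voiced consonant → -imi → *nibfivirurimi*.
The plural form *nibfivirurimi*: last vowel = /i/, a front vowel → -ere → *nibfivirurimiere*.

nibfivirurimiere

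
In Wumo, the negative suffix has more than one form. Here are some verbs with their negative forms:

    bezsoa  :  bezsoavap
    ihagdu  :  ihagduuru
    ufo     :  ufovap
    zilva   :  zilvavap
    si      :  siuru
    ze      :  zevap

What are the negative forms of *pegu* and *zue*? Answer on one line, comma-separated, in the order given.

peguuru, zuevap

Looking at the last vowel of each stem: -uru when the last vowel of the stem is a high vowel (*ihagdu*, *si*); -vap when the last vowel of the stem is a non-high vowel (*bezsoa*, *ufo*, *zilva*, *ze*).
*pegu* — last vowel /u/ (a high vowel) → -uru → *peguuru*.
The last vowel of *zue* is /e/, which is a non-high vowel, so the suffix is -vap, giving *zuevap*.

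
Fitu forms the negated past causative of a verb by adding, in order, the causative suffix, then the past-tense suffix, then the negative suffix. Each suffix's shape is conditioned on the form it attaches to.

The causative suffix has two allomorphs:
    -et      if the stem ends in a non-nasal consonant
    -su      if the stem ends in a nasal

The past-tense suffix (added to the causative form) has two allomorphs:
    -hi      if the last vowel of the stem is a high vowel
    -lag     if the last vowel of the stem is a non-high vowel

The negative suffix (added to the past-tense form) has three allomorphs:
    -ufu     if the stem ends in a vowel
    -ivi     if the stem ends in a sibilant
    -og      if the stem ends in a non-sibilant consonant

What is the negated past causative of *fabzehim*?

fabzehimsuhiufu

The final consonant of *fabzehim* is /m/, which is a nasal, so the causative suffix is -su, giving *fabzehimsu*.
The causative form *fabzehimsu*: last vowel = /u/, a high vowel → -hi → *fabzehimsuhi*.
The past-tense form *fabzehimsuhi*: final sound = /i/, a vowel → -ufu → *fabzehimsuhiufu*.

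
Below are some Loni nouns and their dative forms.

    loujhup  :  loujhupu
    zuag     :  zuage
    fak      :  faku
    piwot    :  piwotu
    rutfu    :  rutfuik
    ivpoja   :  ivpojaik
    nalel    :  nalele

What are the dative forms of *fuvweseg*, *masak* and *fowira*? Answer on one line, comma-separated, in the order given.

fuvwesege, masaku, fowiraik

The pattern is voicing of the final sound: -u when the stem ends in a voiceless consonant (*loujhup*, *fak*, *piwot*); -e when the stem ends in a voiced consonant (*zuag*, *nalel*); -ik when the stem ends in a vowel (*rutfu*, *ivpoja*).
*fuvweseg* — final sound /g/ (a voiced consonant) → -e → *fuvwesege*.
Since the final sound of *masak* is /k/ (a voiceless consonant), it takes -u, giving *masaku*.
*fowira*: final sound = /a/, a vowel → -ik → *fowiraik*.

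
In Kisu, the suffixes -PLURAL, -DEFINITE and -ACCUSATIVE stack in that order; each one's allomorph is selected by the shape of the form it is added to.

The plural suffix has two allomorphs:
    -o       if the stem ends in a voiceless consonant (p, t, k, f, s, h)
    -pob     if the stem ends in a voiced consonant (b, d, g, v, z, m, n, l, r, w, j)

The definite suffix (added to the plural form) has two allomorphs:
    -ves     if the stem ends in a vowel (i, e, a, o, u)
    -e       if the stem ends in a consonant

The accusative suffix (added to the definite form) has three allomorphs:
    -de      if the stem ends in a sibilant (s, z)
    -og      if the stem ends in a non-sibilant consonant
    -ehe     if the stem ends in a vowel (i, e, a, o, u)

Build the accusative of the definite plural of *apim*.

*apim*: final consonant = /m/, voiced → -pob → *apimpob*.
The plural form *apimpob*: final sound = /b/, a consonant → -e → *apimpobe*.
Since the final sound of the definite form *apimpobe* is /e/ (a vowel), it takes -ehe, giving *apimpobeehe*.

apimpobeehe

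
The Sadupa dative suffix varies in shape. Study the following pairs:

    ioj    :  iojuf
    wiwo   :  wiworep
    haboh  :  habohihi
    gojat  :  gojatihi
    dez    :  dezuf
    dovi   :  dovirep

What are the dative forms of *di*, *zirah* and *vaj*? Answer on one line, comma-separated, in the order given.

The alternation tracks the final sound of the stem — -ihi when the stem ends in a voiceless consonant (*haboh*, *gojat*); -uf when the stem ends in a voiced consonant (*ioj*, *dez*); -rep when the stem ends in a vowel (*wiwo*, *dovi*).
*di* — final sound /i/ (a vowel) → -rep → *direp*.
*zirah* — final sound /h/ (a voiceless consonant) → -ihi → *zirahihi*.
Since the final sound of *vaj* is /j/ (a voiced consonant), it takes -uf, giving *vajuf*.

direp, zirahihi, vajuf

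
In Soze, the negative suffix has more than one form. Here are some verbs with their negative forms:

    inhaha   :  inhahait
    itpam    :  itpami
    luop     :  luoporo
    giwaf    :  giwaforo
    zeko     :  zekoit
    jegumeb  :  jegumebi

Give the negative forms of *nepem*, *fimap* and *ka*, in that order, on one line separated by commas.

nepemi, fimaporo, kait

The pattern is voicing of the final sound: -oro when the stem ends in a voiceless consonant (*luop*, *giwaf*); -i when the stem ends in a voiced consonant (*itpam*, *jegumeb*); -it when the stem ends in a vowel (*inhaha*, *zeko*).
*nepem*: final sound = /m/, a voiced consonant → -i → *nepemi*.
Since the final sound of *fimap* is /p/ (a voiceless consonant), it takes -oro, giving *fimaporo*.
The final sound of *ka* is /a/, which is a vowel, so the suffix is -it, giving *kait*.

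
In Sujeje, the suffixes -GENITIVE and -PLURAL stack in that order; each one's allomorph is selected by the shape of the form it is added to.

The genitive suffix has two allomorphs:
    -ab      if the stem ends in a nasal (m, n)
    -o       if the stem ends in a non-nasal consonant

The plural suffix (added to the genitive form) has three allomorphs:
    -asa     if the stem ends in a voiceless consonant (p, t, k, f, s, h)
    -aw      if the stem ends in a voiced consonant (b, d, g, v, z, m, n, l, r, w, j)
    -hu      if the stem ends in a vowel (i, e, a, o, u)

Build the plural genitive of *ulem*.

ulemabaw

Since the final consonant of *ulem* is /m/ (a nasal), it takes -ab, giving *ulemab*.
Since the final sound of the genitive form *ulemab* is /b/ (a voiced consonant), it takes -aw, giving *ulemabaw*.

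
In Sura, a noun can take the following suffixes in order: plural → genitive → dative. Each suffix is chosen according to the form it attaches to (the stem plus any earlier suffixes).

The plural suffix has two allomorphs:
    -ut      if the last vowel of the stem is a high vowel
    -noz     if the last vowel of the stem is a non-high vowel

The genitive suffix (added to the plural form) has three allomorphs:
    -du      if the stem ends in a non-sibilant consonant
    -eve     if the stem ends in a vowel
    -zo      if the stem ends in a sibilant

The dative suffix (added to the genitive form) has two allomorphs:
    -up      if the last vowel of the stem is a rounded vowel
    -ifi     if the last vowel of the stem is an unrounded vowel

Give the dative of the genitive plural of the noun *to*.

Since the last vowel of *to* is /o/ (a non-high vowel), it takes -noz, giving *tonoz*.
Since the final sound of the plural form *tonoz* is /z/ (a sibilant), it takes -zo, giving *tonozzo*.
The genitive form *tonozzo* — last vowel /o/ (a rounded vowel) → -up → *tonozzoup*.

tonozzoup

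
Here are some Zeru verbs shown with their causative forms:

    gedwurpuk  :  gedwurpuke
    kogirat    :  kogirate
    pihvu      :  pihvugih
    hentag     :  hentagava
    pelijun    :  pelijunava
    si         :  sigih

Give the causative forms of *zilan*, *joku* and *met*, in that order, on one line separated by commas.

zilanava, jokugih, mete

Looking at the final sound of each stem: -e when the stem ends in a voiceless consonant (*gedwurpuk*, *kogirat*); -ava when the stem ends in a voiced consonant (*hentag*, *pelijun*); -gih when the stem ends in a vowel (*pihvu*, *si*).
*zilan* — final sound /n/ (a voiced consonant) → -ava → *zilanava*.
*joku*: final sound = /u/, a vowel → -gih → *jokugih*.
*met* — final sound /t/ (a voiceless consonant) → -e → *mete*.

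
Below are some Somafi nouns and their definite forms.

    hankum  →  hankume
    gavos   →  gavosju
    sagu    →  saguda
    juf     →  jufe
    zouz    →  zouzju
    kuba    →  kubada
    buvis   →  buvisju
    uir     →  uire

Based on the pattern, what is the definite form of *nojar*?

The suffix is conditioned by the final sound: -ju when the stem ends in a sibilant (*gavos*, *zouz*, *buvis*); -e when the stem ends in a non-sibilant consonant (*hankum*, *juf*, *uir*); -da when the stem ends in a vowel (*sagu*, *kuba*).
The final sound of *nojar* is /r/, which is a non-sibilant consonant, so the suffix is -e, giving *nojare*.

nojare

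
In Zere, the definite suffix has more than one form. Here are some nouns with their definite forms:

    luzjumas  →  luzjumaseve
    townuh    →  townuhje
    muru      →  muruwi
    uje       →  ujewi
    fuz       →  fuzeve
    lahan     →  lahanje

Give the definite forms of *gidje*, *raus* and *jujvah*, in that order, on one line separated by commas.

gidjewi, rauseve, jujvahje

The alternation tracks the final sound of the stem — -eve when the stem ends in a sibilant (*luzjumas*, *fuz*); -je when the stem ends in a non-sibilant consonant (*townuh*, *lahan*); -wi when the stem ends in a vowel (*muru*, *uje*).
*gidje*: final sound = /e/, a vowel → -wi → *gidjewi*.
Since the final sound of *raus* is /s/ (a sibilant), it takes -eve, giving *rauseve*.
Since the final sound of *jujvah* is /h/ (a non-sibilant consonant), it takes -je, giving *jujvahje*.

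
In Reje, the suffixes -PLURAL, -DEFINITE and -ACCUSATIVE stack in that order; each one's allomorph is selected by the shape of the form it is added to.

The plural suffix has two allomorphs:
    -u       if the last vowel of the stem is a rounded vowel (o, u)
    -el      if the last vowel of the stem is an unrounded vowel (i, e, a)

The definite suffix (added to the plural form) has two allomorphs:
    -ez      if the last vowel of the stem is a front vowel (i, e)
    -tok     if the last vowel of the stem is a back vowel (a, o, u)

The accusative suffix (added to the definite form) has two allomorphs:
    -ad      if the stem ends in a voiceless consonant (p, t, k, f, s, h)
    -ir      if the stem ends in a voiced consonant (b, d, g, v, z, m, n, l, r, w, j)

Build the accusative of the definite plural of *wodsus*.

Since the last vowel of *wodsus* is /u/ (a rounded vowel), it takes -u, giving *wodsusu*.
The plural form *wodsusu* — last vowel /u/ (a back vowel) → -tok → *wodsusutok*.
Since the final consonant of the definite form *wodsusutok* is /k/ (voiceless), it takes -ad, giving *wodsusutokad*.

wodsusutokad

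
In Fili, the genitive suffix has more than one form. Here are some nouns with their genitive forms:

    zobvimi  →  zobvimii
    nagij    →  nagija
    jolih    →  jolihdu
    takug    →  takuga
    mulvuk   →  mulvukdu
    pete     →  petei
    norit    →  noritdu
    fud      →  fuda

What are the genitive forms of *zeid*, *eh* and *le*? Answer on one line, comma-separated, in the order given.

The suffix is conditioned by the final sound: -du when the stem ends in a voiceless consonant (*jolih*, *mulvuk*, *norit*); -a when the stem ends in a voiced consonant (*nagij*, *takug*, *fud*); -i when the stem ends in a vowel (*zobvimi*, *pete*).
*zeid* — final sound /d/ (a voiced consonant) → -a → *zeida*.
The final sound of *eh* is /h/, which is a voiceless consonant, so the suffix is -du, giving *ehdu*.
The final sound of *le* is /e/, which is a vowel, so the suffix is -i, giving *lei*.

zeida, ehdu, lei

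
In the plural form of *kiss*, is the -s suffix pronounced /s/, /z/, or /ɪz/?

/ɪz/

The stem *kiss* ends in a sibilant (/s, z, ʃ, ʒ, tʃ, dʒ/).
The plural suffix surfaces as /ɪz/ after sibilants, /s/ after other voiceless consonants, and /z/ after other voiced sounds.
So the plural -s on *kiss* is pronounced /ɪz/.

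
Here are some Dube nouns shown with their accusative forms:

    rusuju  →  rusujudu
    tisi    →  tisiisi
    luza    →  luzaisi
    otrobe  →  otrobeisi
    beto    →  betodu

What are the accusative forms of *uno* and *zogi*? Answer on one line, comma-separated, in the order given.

unodu, zogiisi

The suffix is conditioned by the last vowel: -du when the last vowel of the stem is a rounded vowel (*rusuju*, *beto*); -isi when the last vowel of the stem is an unrounded vowel (*tisi*, *luza*, *otrobe*).
The last vowel of *uno* is /o/, which is a rounded vowel, so the suffix is -du, giving *unodu*.
Since the last vowel of *zogi* is /i/ (an unrounded vowel), it takes -isi, giving *zogiisi*.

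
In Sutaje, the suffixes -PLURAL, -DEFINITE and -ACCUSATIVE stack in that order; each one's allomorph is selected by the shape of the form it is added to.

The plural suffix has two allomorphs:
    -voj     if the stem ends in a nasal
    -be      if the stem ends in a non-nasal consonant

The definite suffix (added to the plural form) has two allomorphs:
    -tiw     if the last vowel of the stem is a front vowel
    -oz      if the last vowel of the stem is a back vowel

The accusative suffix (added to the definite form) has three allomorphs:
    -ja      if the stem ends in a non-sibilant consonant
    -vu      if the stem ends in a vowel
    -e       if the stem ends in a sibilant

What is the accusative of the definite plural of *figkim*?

figkimvojoze

Since the final consonant of *figkim* is /m/ (a nasal), it takes -voj, giving *figkimvoj*.
The last vowel of the plural form *figkimvoj* is /o/, which is a back vowel, so the definite suffix is -oz, giving *figkimvojoz*.
The final sound of the definite form *figkimvojoz* is /z/, which is a sibilant, so the accusative suffix is -e, giving *figkimvojoze*.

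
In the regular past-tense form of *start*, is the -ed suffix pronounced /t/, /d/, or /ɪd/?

/ɪd/

The stem *start* ends in /t/ or /d/.
The -ed suffix is realized as /ɪd/ after /t, d/; as /t/ after other voiceless consonants; and as /d/ after other voiced sounds.
So -ed on *start* is pronounced /ɪd/.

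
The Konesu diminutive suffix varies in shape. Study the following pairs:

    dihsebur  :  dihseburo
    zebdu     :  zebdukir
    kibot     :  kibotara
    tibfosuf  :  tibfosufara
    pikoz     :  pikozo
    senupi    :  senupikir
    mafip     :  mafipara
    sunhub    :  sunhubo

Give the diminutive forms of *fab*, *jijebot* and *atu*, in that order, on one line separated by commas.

fabo, jijebotara, atukir

The pattern is voicing of the final sound: -ara when the stem ends in a voiceless consonant (*kibot*, *tibfosuf*, *mafip*); -o when the stem ends in a voiced consonant (*dihsebur*, *pikoz*, *sunhub*); -kir when the stem ends in a vowel (*zebdu*, *senupi*).
*fab*: final sound = /b/, a voiced consonant → -o → *fabo*.
*jijebot* — final sound /t/ (a voiceless consonant) → -ara → *jijebotara*.
*atu*: final sound = /u/, a vowel → -kir → *atukir*.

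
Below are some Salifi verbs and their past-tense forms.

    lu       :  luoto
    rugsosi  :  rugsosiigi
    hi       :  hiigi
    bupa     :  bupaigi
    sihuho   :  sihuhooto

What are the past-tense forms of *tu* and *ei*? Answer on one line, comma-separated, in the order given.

tuoto, eiigi

Looking at the last vowel of each stem: -oto when the last vowel of the stem is a rounded vowel (*lu*, *sihuho*); -igi when the last vowel of the stem is an unrounded vowel (*rugsosi*, *hi*, *bupa*).
*tu*: last vowel = /u/, a rounded vowel → -oto → *tuoto*.
*ei* — last vowel /i/ (an unrounded vowel) → -igi → *eiigi*.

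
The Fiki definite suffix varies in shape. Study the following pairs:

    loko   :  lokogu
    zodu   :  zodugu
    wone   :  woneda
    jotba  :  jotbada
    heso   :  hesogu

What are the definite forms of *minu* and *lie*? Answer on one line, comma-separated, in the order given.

The suffix is conditioned by the last vowel: -gu when the last vowel of the stem is a rounded vowel (*loko*, *zodu*, *heso*); -da when the last vowel of the stem is an unrounded vowel (*wone*, *jotba*).
*minu*: last vowel = /u/, a rounded vowel → -gu → *minugu*.
The last vowel of *lie* is /e/, which is an unrounded vowel, so the suffix is -da, giving *lieda*.

minugu, lieda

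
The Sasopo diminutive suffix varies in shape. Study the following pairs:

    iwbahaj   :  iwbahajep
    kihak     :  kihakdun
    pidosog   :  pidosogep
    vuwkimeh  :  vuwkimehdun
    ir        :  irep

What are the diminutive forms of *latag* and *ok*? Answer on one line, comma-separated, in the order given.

The alternation tracks the final consonant of the stem — -dun when the stem ends in a voiceless consonant (*kihak*, *vuwkimeh*); -ep when the stem ends in a voiced consonant (*iwbahaj*, *pidosog*, *ir*).
*latag* — final consonant /g/ (voiced) → -ep → *latagep*.
*ok*: final consonant = /k/, voiceless → -dun → *okdun*.

latagep, okdun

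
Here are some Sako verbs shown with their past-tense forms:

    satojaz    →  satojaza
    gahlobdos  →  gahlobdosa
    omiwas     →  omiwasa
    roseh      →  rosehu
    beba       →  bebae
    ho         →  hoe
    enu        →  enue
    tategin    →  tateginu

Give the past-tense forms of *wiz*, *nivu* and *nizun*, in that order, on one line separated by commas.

wiza, nivue, nizunu

Looking at the final sound of each stem: -a when the stem ends in a sibilant (*satojaz*, *gahlobdos*, *omiwas*); -u when the stem ends in a non-sibilant consonant (*roseh*, *tategin*); -e when the stem ends in a vowel (*beba*, *ho*, *enu*).
The final sound of *wiz* is /z/, which is a sibilant, so the suffix is -a, giving *wiza*.
The final sound of *nivu* is /u/, which is a vowel, so the suffix is -e, giving *nivue*.
*nizun*: final sound = /n/, a non-sibilant consonant → -u → *nizunu*.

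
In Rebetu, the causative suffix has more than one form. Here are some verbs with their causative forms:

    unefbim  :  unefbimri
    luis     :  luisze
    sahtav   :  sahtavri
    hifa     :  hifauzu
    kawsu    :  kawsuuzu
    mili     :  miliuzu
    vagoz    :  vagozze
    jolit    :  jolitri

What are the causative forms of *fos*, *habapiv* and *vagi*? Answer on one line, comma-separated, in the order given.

The suffix is conditioned by the final sound: -ze when the stem ends in a sibilant (*luis*, *vagoz*); -ri when the stem ends in a non-sibilant consonant (*unefbim*, *sahtav*, *jolit*); -uzu when the stem ends in a vowel (*hifa*, *kawsu*, *mili*).
Since the final sound of *fos* is /s/ (a sibilant), it takes -ze, giving *fosze*.
*habapiv* — final sound /v/ (a non-sibilant consonant) → -ri → *habapivri*.
*vagi*: final sound = /i/, a vowel → -uzu → *vagiuzu*.

fosze, habapivri, vagiuzu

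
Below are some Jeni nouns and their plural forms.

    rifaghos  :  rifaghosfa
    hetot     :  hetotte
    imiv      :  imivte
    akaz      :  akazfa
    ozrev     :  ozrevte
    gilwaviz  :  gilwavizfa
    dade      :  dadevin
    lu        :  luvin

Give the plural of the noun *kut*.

kutte

The pattern is sibilance of the final sound: -fa when the stem ends in a sibilant (*rifaghos*, *akaz*, *gilwaviz*); -te when the stem ends in a non-sibilant consonant (*hetot*, *imiv*, *ozrev*); -vin when the stem ends in a vowel (*dade*, *lu*).
The final sound of *kut* is /t/, which is a non-sibilant consonant, so the suffix is -te, giving *kutte*.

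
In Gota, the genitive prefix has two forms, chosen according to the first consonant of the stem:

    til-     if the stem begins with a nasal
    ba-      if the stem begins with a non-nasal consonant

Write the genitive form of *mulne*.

tilmulne

Since the first consonant of *mulne* is /m/ (a nasal), it takes til-, giving *tilmulne*.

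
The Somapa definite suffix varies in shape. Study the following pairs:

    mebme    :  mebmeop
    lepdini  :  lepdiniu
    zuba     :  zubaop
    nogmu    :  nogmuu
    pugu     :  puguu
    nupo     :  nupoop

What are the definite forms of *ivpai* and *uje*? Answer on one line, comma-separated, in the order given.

ivpaiu, ujeop

The suffix is conditioned by the last vowel: -u when the last vowel of the stem is a high vowel (*lepdini*, *nogmu*, *pugu*); -op when the last vowel of the stem is a non-high vowel (*mebme*, *zuba*, *nupo*).
Since the last vowel of *ivpai* is /i/ (a high vowel), it takes -u, giving *ivpaiu*.
Since the last vowel of *uje* is /e/ (a non-high vowel), it takes -op, giving *ujeop*.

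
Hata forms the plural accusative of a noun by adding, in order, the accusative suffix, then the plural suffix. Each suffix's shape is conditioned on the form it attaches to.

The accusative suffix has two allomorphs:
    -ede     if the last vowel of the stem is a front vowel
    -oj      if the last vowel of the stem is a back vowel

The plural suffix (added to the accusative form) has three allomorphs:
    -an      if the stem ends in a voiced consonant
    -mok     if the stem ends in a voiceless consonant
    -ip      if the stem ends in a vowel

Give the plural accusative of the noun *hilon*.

hilonojan

Since the last vowel of *hilon* is /o/ (a back vowel), it takes -oj, giving *hilonoj*.
The accusative form *hilonoj*: final sound = /j/, a voiced consonant → -an → *hilonojan*.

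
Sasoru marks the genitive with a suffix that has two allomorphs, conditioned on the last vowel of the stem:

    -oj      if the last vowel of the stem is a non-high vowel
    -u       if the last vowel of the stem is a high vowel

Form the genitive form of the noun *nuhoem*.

nuhoemoj

Since the last vowel of *nuhoem* is /e/ (a non-high vowel), it takes -oj, giving *nuhoemoj*.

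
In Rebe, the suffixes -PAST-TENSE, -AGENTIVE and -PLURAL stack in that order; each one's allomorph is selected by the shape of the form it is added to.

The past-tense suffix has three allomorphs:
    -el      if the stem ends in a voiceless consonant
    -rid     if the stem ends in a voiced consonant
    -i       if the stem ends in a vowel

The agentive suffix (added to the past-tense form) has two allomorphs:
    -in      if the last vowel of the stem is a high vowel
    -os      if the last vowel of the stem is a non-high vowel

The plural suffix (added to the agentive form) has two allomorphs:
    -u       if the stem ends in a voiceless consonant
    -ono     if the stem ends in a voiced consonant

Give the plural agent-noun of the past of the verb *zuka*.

Since the final sound of *zuka* is /a/ (a vowel), it takes -i, giving *zukai*.
Since the last vowel of the past-tense form *zukai* is /i/ (a high vowel), it takes -in, giving *zukaiin*.
Since the final consonant of the agentive form *zukaiin* is /n/ (voiced), it takes -ono, giving *zukaiinono*.

zukaiinono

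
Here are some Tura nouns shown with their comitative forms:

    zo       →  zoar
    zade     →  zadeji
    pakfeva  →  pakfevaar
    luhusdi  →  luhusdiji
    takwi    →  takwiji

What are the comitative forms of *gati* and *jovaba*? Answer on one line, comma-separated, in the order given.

gatiji, jovabaar

Looking at the last vowel of each stem: -ji when the last vowel of the stem is a front vowel (*zade*, *luhusdi*, *takwi*); -ar when the last vowel of the stem is a back vowel (*zo*, *pakfeva*).
Since the last vowel of *gati* is /i/ (a front vowel), it takes -ji, giving *gatiji*.
*jovaba* — last vowel /a/ (a back vowel) → -ar → *jovabaar*.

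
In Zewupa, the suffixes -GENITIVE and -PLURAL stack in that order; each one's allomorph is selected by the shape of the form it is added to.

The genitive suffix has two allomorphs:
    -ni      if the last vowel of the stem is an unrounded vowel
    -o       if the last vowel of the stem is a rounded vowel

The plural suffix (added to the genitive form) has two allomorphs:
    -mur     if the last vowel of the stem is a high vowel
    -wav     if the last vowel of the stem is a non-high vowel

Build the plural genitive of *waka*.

wakanimur

*waka* — last vowel /a/ (an unrounded vowel) → -ni → *wakani*.
The genitive form *wakani*: last vowel = /i/, a high vowel → -mur → *wakanimur*.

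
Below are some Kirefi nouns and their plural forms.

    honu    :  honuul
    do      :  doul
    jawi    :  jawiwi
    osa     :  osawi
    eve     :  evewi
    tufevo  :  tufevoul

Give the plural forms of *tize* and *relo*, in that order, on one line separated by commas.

The suffix is conditioned by the last vowel: -ul when the last vowel of the stem is a rounded vowel (*honu*, *do*, *tufevo*); -wi when the last vowel of the stem is an unrounded vowel (*jawi*, *osa*, *eve*).
The last vowel of *tize* is /e/, which is an unrounded vowel, so the suffix is -wi, giving *tizewi*.
*relo*: last vowel = /o/, a rounded vowel → -ul → *reloul*.

tizewi, reloul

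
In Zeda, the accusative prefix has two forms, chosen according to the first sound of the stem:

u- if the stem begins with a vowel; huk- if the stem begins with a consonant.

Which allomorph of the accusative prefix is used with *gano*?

huk-

*gano*: first sound = /g/, a consonant → huk-.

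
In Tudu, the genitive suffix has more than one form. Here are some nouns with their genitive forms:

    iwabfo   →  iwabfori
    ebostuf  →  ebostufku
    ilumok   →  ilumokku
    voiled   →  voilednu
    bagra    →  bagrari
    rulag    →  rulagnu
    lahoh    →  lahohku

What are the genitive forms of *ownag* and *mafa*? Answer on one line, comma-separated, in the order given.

The alternation tracks the final sound of the stem — -ku when the stem ends in a voiceless consonant (*ebostuf*, *ilumok*, *lahoh*); -nu when the stem ends in a voiced consonant (*voiled*, *rulag*); -ri when the stem ends in a vowel (*iwabfo*, *bagra*).
The final sound of *ownag* is /g/, which is a voiced consonant, so the suffix is -nu, giving *ownagnu*.
*mafa* — final sound /a/ (a vowel) → -ri → *mafari*.

ownagnu, mafari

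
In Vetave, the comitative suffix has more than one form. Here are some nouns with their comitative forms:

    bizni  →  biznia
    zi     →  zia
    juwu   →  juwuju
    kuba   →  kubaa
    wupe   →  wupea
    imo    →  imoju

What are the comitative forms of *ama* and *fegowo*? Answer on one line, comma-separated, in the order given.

The alternation tracks the last vowel of the stem — -ju when the last vowel of the stem is a rounded vowel (*juwu*, *imo*); -a when the last vowel of the stem is an unrounded vowel (*bizni*, *zi*, *kuba*, *wupe*).
Since the last vowel of *ama* is /a/ (an unrounded vowel), it takes -a, giving *amaa*.
Since the last vowel of *fegowo* is /o/ (a rounded vowel), it takes -ju, giving *fegowoju*.

amaa, fegowoju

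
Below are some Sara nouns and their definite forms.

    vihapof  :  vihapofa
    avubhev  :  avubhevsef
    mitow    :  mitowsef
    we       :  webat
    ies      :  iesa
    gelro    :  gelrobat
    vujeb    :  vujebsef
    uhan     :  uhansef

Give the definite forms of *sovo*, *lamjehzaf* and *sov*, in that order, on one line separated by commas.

The pattern is voicing of the final sound: -a when the stem ends in a voiceless consonant (*vihapof*, *ies*); -sef when the stem ends in a voiced consonant (*avubhev*, *mitow*, *vujeb*, *uhan*); -bat when the stem ends in a vowel (*we*, *gelro*).
Since the final sound of *sovo* is /o/ (a vowel), it takes -bat, giving *sovobat*.
*lamjehzaf* — final sound /f/ (a voiceless consonant) → -a → *lamjehzafa*.
*sov*: final sound = /v/, a voiced consonant → -sef → *sovsef*.

sovobat, lamjehzafa, sovsef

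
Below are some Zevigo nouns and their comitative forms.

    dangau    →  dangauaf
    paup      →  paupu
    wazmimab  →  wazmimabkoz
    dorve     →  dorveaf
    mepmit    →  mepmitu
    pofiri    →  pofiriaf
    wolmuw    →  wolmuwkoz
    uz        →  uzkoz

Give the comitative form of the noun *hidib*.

hidibkoz

The pattern is voicing of the final sound: -u when the stem ends in a voiceless consonant (*paup*, *mepmit*); -koz when the stem ends in a voiced consonant (*wazmimab*, *wolmuw*, *uz*); -af when the stem ends in a vowel (*dangau*, *dorve*, *pofiri*).
The final sound of *hidib* is /b/, which is a voiced consonant, so the suffix is -koz, giving *hidibkoz*.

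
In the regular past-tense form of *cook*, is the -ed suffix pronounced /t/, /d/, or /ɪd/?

The stem *cook* ends in a voiceless consonant other than /t/.
The -ed suffix is realized as /ɪd/ after /t, d/; as /t/ after other voiceless consonants; and as /d/ after other voiced sounds.
So -ed on *cook* is pronounced /t/.

/t/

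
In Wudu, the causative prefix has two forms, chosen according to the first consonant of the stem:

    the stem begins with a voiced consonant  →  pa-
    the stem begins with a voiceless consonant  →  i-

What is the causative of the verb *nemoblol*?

Since the first consonant of *nemoblol* is /n/ (voiced), it takes pa-, giving *panemoblol*.

panemoblol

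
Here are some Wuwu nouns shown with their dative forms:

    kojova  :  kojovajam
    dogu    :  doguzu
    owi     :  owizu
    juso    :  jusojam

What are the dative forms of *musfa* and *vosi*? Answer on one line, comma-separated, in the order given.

Looking at the last vowel of each stem: -zu when the last vowel of the stem is a high vowel (*dogu*, *owi*); -jam when the last vowel of the stem is a non-high vowel (*kojova*, *juso*).
*musfa* — last vowel /a/ (a non-high vowel) → -jam → *musfajam*.
*vosi* — last vowel /i/ (a high vowel) → -zu → *vosizu*.

musfajam, vosizu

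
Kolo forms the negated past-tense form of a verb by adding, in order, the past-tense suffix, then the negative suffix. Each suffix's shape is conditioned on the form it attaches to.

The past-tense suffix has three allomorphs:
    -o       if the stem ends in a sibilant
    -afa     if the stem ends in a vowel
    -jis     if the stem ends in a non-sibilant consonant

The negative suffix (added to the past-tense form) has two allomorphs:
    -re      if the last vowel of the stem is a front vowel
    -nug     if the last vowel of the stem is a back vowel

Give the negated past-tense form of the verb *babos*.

babosonug

The final sound of *babos* is /s/, which is a sibilant, so the past-tense suffix is -o, giving *baboso*.
Since the last vowel of the past-tense form *baboso* is /o/ (a back vowel), it takes -nug, giving *babosonug*.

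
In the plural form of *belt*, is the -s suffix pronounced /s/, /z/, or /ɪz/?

/s/

The stem *belt* ends in a voiceless non-sibilant consonant.
The plural suffix surfaces as /ɪz/ after sibilants, /s/ after other voiceless consonants, and /z/ after other voiced sounds.
So the plural -s on *belt* is pronounced /s/.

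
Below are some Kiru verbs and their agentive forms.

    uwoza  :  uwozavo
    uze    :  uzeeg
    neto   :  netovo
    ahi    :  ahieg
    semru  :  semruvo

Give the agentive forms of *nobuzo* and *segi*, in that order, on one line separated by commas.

The alternation tracks the last vowel of the stem — -eg when the last vowel of the stem is a front vowel (*uze*, *ahi*); -vo when the last vowel of the stem is a back vowel (*uwoza*, *neto*, *semru*).
*nobuzo* — last vowel /o/ (a back vowel) → -vo → *nobuzovo*.
*segi*: last vowel = /i/, a front vowel → -eg → *segieg*.

nobuzovo, segieg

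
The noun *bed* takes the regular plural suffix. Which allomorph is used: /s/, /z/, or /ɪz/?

/z/

The stem *bed* ends in a voiced non-sibilant sound.
The plural suffix surfaces as /ɪz/ after sibilants, /s/ after other voiceless consonants, and /z/ after other voiced sounds.
So the plural -s on *bed* is pronounced /z/.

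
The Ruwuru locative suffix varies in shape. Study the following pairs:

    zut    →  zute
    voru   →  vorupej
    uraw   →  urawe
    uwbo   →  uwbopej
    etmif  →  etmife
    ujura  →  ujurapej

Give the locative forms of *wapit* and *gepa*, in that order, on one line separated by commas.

The pattern is consonant vs. vowel: -e when the stem ends in a consonant (*zut*, *uraw*, *etmif*); -pej when the stem ends in a vowel (*voru*, *uwbo*, *ujura*).
*wapit*: final sound = /t/, a consonant → -e → *wapite*.
Since the final sound of *gepa* is /a/ (a vowel), it takes -pej, giving *gepapej*.

wapite, gepapej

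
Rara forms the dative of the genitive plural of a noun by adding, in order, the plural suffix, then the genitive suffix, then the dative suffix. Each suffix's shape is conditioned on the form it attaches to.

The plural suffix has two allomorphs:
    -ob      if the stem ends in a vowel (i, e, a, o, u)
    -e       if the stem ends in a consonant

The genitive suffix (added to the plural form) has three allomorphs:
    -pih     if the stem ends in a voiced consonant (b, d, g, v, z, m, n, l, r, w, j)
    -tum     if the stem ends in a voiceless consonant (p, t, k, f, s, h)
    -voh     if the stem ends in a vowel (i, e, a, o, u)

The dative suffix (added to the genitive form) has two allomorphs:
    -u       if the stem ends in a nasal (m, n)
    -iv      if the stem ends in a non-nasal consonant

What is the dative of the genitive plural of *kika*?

Since the final sound of *kika* is /a/ (a vowel), it takes -ob, giving *kikaob*.
The final sound of the plural form *kikaob* is /b/, which is a voiced consonant, so the genitive suffix is -pih, giving *kikaobpih*.
The genitive form *kikaobpih* — final consonant /h/ (non-nasal) → -iv → *kikaobpihiv*.

kikaobpihiv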